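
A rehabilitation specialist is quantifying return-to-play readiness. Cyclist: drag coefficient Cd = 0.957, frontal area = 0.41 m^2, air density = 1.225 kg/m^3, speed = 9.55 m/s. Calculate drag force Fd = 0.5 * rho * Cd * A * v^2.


v^2 = 9.55^2 = 91.2025
Fd = 0.5 * 1.225 * 0.957 * 0.41 * 91.2025
= 21.918 N

21.918 N


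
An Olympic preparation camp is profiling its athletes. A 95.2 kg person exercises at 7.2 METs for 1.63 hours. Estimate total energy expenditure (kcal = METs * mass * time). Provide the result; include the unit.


Energy = METs * mass(kg) * time(h)
= 7.2 * 95.2 * 1.63
= 1117.27 kcal

1117.27 kcal


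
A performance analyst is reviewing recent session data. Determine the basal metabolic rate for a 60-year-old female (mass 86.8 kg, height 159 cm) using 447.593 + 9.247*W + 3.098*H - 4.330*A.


BMR = 447.593 + 9.247*86.8 + 3.098*159 - 4.330*60
= 1483.01 kcal/day

1483.01 kcal/day


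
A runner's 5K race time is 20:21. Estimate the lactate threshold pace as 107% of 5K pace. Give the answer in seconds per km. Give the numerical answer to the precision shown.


Total race time = 20*60 + 21 = 1221 seconds
5K pace = 1221 / 5 = 244.2 sec/km
LT pace = 244.2 * 1.07 = 261.29 sec/km

261.29 s/km


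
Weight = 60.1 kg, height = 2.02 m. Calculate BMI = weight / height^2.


height^2 = 2.02^2 = 4.0804
BMI = 60.1 / 4.0804 = 14.73 kg/m^2

14.73 kg/m^2


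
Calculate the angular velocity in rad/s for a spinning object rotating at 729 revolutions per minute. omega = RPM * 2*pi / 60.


omega = RPM * 2*pi / 60
= 729 * 6.28318531 / 60
= 76.341 rad/s

76.341 rad/s


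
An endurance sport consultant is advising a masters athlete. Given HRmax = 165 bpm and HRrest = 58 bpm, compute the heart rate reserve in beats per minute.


Heart rate reserve = maximum HR minus resting HR
HRR = 165 - 58 = 107 bpm

107 bpm


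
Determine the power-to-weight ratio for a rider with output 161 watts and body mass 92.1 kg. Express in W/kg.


P/W = 161 / 92.1 = 1.748 W/kg

1.748 W/kg


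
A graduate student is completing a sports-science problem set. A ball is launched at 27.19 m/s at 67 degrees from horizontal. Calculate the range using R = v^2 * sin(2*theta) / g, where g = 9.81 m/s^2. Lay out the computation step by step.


sin(2 * 67) = sin(134) = 0.71934
v^2 = 27.19^2 = 739.2961
R = 739.2961 * 0.71934 / 9.81
= 54.211 m

54.211 m


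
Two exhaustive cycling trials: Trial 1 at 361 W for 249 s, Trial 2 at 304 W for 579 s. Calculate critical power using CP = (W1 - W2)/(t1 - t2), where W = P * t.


W1 = 361 * 249 = 89889 J
W2 = 304 * 579 = 176016 J
CP = (89889 - 176016) / (249 - 579)
= -86127 / -330
= 260.99 W

260.99 W


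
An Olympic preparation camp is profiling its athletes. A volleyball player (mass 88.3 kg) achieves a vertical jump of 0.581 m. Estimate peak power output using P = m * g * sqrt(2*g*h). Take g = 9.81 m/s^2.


2 * g * h = 2 * 9.81 * 0.581 = 11.39922
sqrt(11.39922) = 3.376273 m/s
P = 88.3 * 9.81 * 3.376273 = 2924.61 W

2924.61 W


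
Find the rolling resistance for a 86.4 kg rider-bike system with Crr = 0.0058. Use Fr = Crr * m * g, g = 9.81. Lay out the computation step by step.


m * g = 86.4 * 9.81 = 847.584 N
Fr = 0.0058 * 847.584 = 4.916 N

4.916 N


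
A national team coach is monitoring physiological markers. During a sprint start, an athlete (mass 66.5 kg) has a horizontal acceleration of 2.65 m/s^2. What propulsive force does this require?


Propulsive force = mass * acceleration
= 66.5 kg * 2.65 m/s^2
= 176.23 N

176.23 N


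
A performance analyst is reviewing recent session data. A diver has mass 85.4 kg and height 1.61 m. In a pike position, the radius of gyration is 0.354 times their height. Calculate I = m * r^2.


r = 0.354 * 1.61 = 0.56994 m
I = m * r^2 = 85.4 * 0.324832 = 27.741 kg*m^2

27.741 kg*m^2


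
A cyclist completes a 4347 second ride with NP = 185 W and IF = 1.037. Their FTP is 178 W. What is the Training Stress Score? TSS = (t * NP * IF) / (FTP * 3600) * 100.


t * NP * IF = 4347 * 185 * 1.037 = 833950.215
FTP * 3600 = 640800
TSS = (833950.215 / 640800) * 100 = 130.14

130.14 TSS


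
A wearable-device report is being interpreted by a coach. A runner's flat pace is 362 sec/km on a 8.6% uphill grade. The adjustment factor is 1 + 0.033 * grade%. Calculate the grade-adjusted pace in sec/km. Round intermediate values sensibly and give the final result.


Factor = 1 + 0.033 * 8.6 = 1.2838
Adjusted pace = 362 * 1.2838
= 464.74 sec/km

464.74 s/km


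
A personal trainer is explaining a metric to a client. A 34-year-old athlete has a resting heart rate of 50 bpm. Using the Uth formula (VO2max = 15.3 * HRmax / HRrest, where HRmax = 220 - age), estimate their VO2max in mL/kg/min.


HRmax = 220 - 34 = 186 bpm
Ratio = HRmax / HRrest = 186 / 50 = 3.72
VO2max = 15.3 * 3.72 = 56.92 mL/kg/min

56.92 mL/kg/min


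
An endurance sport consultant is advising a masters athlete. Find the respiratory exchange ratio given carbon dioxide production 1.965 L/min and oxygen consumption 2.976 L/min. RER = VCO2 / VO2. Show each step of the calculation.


VCO2 = 1.965 L/min
VO2 = 2.976 L/min
RER = 1.965 / 2.976 = 0.6603

0.6603


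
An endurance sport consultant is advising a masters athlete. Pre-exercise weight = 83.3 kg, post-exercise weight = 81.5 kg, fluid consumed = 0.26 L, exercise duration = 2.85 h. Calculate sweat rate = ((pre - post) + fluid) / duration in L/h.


Weight loss = 83.3 - 81.5 = 1.8 kg (approx L)
Total sweat = 1.8 + 0.26 = 2.06 L
Sweat rate = 2.06 / 2.85 = 0.723 L/h

0.723 L/h


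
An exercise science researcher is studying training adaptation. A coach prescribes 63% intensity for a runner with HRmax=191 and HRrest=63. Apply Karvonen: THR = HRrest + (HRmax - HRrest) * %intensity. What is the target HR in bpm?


Heart rate reserve = 191 - 63 = 128
Intensity fraction = 63 / 100 = 0.63
THR = 63 + 128 * 0.63 = 143.64 bpm

143.64 bpm


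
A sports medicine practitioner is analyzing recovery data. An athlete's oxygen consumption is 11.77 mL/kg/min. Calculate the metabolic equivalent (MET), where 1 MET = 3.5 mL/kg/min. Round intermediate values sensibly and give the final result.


MET = VO2 / 3.5
= 11.77 / 3.5
= 3.36 METs

3.36 METs


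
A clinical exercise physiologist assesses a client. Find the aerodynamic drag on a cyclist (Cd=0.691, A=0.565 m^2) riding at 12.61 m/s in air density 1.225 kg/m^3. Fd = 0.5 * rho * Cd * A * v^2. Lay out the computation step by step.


Fd = 0.5 * 1.225 * 0.691 * 0.565 * 12.61^2
= 0.5 * 1.225 * 0.691 * 0.565 * 159.0121
= 38.024 N

38.024 N


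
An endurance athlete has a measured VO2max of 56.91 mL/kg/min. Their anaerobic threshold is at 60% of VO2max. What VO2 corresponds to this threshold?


Anaerobic threshold VO2 = VO2max * 60%
= 56.91 * 0.6
= 34.15 mL/kg/min

34.15 mL/kg/min


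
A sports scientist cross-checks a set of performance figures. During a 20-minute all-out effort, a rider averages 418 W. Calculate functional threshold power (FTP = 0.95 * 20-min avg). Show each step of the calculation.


FTP = 0.95 * 418
= 397.1 W

397.1 W


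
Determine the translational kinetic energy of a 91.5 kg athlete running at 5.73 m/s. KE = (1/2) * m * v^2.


KE = 0.5 * m * v^2
= 0.5 * 91.5 * 5.73^2
= 0.5 * 91.5 * 32.8329
= 1502.11 J

1502.11 J


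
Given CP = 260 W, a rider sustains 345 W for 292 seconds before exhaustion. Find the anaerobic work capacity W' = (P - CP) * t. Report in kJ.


Excess power = 345 - 260 = 85 W
Work above CP = 85 * 292 = 24820 J
W' = 24.82 kJ

24.82 kJ


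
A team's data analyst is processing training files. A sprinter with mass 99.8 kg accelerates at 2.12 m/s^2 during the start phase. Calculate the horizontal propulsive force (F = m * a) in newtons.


F = m * a
= 99.8 * 2.12
= 211.58 N

211.58 N


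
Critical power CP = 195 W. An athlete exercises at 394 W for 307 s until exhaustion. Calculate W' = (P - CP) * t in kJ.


P - CP = 394 - 195 = 199 W
W' = 199 * 307 = 61093 J
= 61093 / 1000 = 61.093 kJ

61.093 kJ


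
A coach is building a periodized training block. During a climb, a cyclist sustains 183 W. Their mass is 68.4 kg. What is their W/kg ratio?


Power-to-weight = 183 W / 68.4 kg
= 2.675 W/kg

2.675 W/kg


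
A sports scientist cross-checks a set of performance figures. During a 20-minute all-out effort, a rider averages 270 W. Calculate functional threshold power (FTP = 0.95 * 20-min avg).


FTP = 0.95 * 270
= 256.5 W

256.5 W


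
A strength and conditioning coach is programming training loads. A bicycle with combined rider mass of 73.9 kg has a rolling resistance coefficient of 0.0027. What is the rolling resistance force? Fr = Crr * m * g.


Fr = 0.0027 * 73.9 * 9.81
= 0.19953 * 9.81
= 1.957 N

1.957 N


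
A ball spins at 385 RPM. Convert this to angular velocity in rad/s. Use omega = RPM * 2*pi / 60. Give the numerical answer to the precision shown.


omega = 385 * 2 * pi / 60
= 385 * 6.28318531 / 60
= 2419.026 / 60
= 40.317 rad/s

40.317 rad/s


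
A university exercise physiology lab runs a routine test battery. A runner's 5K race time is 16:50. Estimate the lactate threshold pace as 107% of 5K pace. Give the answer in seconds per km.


Total race time = 16*60 + 50 = 1010 seconds
5K pace = 1010 / 5 = 202.0 sec/km
LT pace = 202.0 * 1.07 = 216.14 sec/km

216.14 s/km


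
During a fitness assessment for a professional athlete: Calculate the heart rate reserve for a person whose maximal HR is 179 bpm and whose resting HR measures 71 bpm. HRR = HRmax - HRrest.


HRmax = 179 bpm
HRrest = 71 bpm
HRR = 179 - 71 = 108 bpm

108 bpm


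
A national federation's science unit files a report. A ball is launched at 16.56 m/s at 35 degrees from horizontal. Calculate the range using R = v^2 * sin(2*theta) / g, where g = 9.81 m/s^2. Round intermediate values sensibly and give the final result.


sin(2 * 35) = sin(70) = 0.939693
v^2 = 16.56^2 = 274.2336
R = 274.2336 * 0.939693 / 9.81
= 26.269 m

26.269 m


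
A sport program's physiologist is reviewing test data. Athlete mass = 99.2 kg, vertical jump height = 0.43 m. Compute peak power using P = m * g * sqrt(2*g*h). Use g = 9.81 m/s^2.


sqrt(2 * 9.81 * 0.43) = sqrt(8.4366) = 2.904583 m/s
P = 99.2 * 9.81 * 2.904583
= 2826.6 W

2826.6 W


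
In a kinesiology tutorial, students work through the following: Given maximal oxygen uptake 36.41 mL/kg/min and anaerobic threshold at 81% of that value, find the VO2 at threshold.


Percentage as decimal = 0.81
VO2 at AT = 36.41 * 0.81 = 29.49 mL/kg/min

29.49 mL/kg/min


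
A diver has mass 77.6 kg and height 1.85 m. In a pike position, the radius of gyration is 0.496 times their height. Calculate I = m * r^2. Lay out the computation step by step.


r = 0.496 * 1.85 = 0.9176 m
I = m * r^2 = 77.6 * 0.84199 = 65.338 kg*m^2

65.338 kg*m^2


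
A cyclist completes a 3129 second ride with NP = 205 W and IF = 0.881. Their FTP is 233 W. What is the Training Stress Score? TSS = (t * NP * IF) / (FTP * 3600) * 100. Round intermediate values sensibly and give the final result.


t * NP * IF = 3129 * 205 * 0.881 = 565113.045
FTP * 3600 = 838800
TSS = (565113.045 / 838800) * 100 = 67.37

67.37 TSS


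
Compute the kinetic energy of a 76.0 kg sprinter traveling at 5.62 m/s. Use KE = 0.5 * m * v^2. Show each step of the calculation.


Velocity squared = 31.5844
KE = 0.5 * 76.0 * 31.5844 = 1200.21 J

1200.21 J


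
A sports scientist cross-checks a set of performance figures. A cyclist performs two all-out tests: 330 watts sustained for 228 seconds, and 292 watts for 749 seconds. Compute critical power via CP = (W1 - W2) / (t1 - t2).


W1 = P1 * t1 = 330 * 228 = 75240 J
W2 = P2 * t2 = 292 * 749 = 218708 J
CP = (75240 - 218708) / (228 - 749)
= 275.37 W

275.37 W


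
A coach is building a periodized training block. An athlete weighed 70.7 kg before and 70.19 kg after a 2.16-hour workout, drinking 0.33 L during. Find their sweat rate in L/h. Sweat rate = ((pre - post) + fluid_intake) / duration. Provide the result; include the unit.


Body mass change = 0.51 kg
Total sweat loss = 0.51 + 0.33 = 0.84 L
Rate = 0.84 / 2.16 = 0.389 L/h

0.389 L/h


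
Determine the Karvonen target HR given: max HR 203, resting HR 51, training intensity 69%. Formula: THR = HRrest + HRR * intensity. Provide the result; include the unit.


HRR = HRmax - HRrest = 203 - 51 = 152
THR = 51 + 152 * 0.69
= 155.88 bpm

155.88 bpm


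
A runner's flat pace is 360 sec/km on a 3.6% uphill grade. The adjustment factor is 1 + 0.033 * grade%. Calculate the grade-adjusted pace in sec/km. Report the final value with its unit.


Factor = 1 + 0.033 * 3.6 = 1.1188
Adjusted pace = 360 * 1.1188
= 402.77 sec/km

402.77 s/km


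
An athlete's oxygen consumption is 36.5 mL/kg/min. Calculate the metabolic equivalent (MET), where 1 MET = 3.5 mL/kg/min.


MET = VO2 / 3.5
= 36.5 / 3.5
= 10.43 METs

10.43 METs


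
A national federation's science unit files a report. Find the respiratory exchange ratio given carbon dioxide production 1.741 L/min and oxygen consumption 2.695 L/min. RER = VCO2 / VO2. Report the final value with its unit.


VCO2 = 1.741 L/min
VO2 = 2.695 L/min
RER = 1.741 / 2.695 = 0.646

0.646


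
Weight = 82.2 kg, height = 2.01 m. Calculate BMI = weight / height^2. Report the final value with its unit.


height^2 = 2.01^2 = 4.0401
BMI = 82.2 / 4.0401 = 20.35 kg/m^2

20.35 kg/m^2


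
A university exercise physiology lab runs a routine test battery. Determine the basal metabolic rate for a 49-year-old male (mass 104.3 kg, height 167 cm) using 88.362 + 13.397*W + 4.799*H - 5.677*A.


BMR = 88.362 + 13.397*104.3 + 4.799*167 - 5.677*49
= 2008.93 kcal/day

2008.93 kcal/day


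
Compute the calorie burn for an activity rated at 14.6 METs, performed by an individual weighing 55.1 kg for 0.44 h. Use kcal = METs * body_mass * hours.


Product of METs and mass = 14.6 * 55.1 = 804.46
Total kcal = 804.46 * 0.44 = 353.96 kcal

353.96 kcal


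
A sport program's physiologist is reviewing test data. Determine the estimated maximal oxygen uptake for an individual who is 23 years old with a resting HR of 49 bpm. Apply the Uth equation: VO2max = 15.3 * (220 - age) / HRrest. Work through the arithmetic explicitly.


HRmax = 220 - 23 = 197
VO2max = 15.3 * (197 / 49)
= 15.3 * 4.0204
= 61.51 mL/kg/min

61.51 mL/kg/min


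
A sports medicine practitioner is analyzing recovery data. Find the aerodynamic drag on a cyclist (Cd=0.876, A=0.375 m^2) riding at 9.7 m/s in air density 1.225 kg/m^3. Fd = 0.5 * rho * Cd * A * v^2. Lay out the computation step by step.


Fd = 0.5 * 1.225 * 0.876 * 0.375 * 9.7^2
= 0.5 * 1.225 * 0.876 * 0.375 * 94.09
= 18.931 N

18.931 N


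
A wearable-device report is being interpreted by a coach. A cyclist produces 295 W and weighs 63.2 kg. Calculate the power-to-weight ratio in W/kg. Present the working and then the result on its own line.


P/W = power / mass
= 295 / 63.2
= 4.668 W/kg

4.668 W/kg


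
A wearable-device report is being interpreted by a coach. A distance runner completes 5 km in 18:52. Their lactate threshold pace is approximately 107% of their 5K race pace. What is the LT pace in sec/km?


Convert to seconds: 18 min 52 s = 1132 s
Pace per km = 1132 / 5 = 226.4 s/km
LT pace = 226.4 * 1.07 = 242.25 s/km

242.25 s/km


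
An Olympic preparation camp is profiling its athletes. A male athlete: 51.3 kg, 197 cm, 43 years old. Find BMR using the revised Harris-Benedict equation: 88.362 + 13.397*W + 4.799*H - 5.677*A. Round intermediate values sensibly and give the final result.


Intercept = 88.362
Weight contribution = 13.397 * 51.3 = 687.2661
Height contribution = 4.799 * 197 = 945.403
Age contribution = 5.677 * 43 = 244.111
BMR = 88.362 + 687.2661 + 945.403 - 244.111
= 1476.92 kcal/day

1476.92 kcal/day


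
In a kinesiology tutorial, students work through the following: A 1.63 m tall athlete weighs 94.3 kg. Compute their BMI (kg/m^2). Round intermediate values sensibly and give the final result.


height^2 = 2.6569 m^2
BMI = 94.3 / 2.6569 = 35.49 kg/m^2

35.49 kg/m^2


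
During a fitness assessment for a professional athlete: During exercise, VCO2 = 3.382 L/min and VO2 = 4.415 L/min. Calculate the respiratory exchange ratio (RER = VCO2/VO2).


RER = VCO2 / VO2
= 3.382 / 4.415
= 0.766

0.766


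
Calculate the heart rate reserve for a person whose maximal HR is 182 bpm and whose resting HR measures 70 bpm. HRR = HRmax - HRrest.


HRmax = 182 bpm
HRrest = 70 bpm
HRR = 182 - 70 = 112 bpm

112 bpm


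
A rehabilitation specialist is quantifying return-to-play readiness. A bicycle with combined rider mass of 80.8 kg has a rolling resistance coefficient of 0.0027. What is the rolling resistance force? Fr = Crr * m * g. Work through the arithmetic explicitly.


Fr = 0.0027 * 80.8 * 9.81
= 0.21816 * 9.81
= 2.14 N

2.14 N


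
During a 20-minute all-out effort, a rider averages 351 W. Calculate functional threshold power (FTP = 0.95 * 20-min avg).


FTP = 0.95 * 351
= 333.45 W

333.45 W


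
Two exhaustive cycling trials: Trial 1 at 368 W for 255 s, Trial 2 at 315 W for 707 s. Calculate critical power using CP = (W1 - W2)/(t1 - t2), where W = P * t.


W1 = 368 * 255 = 93840 J
W2 = 315 * 707 = 222705 J
CP = (93840 - 222705) / (255 - 707)
= -128865 / -452
= 285.1 W

285.1 W


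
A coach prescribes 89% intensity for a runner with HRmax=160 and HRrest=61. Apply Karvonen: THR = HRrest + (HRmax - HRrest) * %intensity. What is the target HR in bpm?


Heart rate reserve = 160 - 61 = 99
Intensity fraction = 89 / 100 = 0.89
THR = 61 + 99 * 0.89 = 149.11 bpm

149.11 bpm


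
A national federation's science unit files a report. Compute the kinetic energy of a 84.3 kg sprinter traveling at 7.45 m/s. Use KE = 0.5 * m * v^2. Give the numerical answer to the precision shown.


Velocity squared = 55.5025
KE = 0.5 * 84.3 * 55.5025 = 2339.43 J

2339.43 J


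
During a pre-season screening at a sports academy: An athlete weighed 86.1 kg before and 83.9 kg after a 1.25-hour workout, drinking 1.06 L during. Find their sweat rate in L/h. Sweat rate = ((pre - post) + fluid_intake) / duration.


Body mass change = 2.2 kg
Total sweat loss = 2.2 + 1.06 = 3.26 L
Rate = 3.26 / 1.25 = 2.608 L/h

2.608 L/h


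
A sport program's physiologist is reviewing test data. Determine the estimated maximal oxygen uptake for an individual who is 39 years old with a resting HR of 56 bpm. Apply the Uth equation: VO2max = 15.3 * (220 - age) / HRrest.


HRmax = 220 - 39 = 181
VO2max = 15.3 * (181 / 56)
= 15.3 * 3.2321
= 49.45 mL/kg/min

49.45 mL/kg/min


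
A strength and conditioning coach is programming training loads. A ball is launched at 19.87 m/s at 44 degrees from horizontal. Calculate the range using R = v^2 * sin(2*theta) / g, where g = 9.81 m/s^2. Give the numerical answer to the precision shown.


sin(2 * 44) = sin(88) = 0.999391
v^2 = 19.87^2 = 394.8169
R = 394.8169 * 0.999391 / 9.81
= 40.222 m

40.222 m


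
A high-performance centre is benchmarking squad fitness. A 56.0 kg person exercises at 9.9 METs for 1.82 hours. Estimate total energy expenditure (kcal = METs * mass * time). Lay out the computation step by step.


Energy = METs * mass(kg) * time(h)
= 9.9 * 56.0 * 1.82
= 1009.01 kcal

1009.01 kcal


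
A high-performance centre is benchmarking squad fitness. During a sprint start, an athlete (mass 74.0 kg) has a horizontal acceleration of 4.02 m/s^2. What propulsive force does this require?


Propulsive force = mass * acceleration
= 74.0 kg * 4.02 m/s^2
= 297.48 N

297.48 N


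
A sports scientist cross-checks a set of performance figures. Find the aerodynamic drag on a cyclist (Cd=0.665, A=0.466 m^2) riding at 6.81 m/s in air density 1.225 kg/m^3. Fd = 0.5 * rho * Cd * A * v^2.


Fd = 0.5 * 1.225 * 0.665 * 0.466 * 6.81^2
= 0.5 * 1.225 * 0.665 * 0.466 * 46.3761
= 8.803 N

8.803 N


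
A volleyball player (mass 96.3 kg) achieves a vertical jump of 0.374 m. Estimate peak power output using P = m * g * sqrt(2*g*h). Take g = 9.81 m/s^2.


2 * g * h = 2 * 9.81 * 0.374 = 7.33788
sqrt(7.33788) = 2.708852 m/s
P = 96.3 * 9.81 * 2.708852 = 2559.06 W

2559.06 W


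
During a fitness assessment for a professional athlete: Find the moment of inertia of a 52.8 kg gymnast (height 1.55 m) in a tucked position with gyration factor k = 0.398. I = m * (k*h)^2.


Radius of gyration = 0.398 * 1.55 = 0.6169 m
I = 52.8 * 0.6169^2
= 52.8 * 0.380566
= 20.094 kg*m^2

20.094 kg*m^2


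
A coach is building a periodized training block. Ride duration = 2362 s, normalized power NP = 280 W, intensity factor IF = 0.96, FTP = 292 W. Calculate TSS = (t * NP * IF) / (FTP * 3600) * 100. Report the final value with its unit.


Numerator = 2362 * 280 * 0.96 = 634905.6
Denominator = 292 * 3600 = 1051200
TSS = 634905.6 / 1051200 * 100
= 60.4

60.4 TSS


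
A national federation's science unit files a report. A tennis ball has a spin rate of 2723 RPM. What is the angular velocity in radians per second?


Convert RPM to rad/s: multiply by 2*pi and divide by 60
omega = 2723 * 2 * pi / 60
= 285.152 rad/s

285.152 rad/s


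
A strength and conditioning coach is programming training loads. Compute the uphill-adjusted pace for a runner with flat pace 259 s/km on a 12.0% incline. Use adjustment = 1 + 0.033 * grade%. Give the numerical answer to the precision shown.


Adjustment factor = 1 + 0.033 * 12.0 = 1.396
Grade-adjusted pace = 259 * 1.396 = 361.56 s/km

361.56 s/km


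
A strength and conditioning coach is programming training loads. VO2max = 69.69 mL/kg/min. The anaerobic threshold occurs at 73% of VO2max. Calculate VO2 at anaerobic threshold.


AT fraction = 73 / 100 = 0.73
AT VO2 = 69.69 * 0.73
= 50.87 mL/kg/min

50.87 mL/kg/min


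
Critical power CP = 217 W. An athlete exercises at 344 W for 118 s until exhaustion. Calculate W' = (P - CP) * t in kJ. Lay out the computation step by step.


P - CP = 344 - 217 = 127 W
W' = 127 * 118 = 14986 J
= 14986 / 1000 = 14.986 kJ

14.986 kJ


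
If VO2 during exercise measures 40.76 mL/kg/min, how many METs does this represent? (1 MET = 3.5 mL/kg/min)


METs = VO2 / 3.5 = 40.76 / 3.5 = 11.65

11.65 METs


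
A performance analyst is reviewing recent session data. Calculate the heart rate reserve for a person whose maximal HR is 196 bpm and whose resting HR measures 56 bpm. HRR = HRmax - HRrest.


HRmax = 196 bpm
HRrest = 56 bpm
HRR = 196 - 56 = 140 bpm

140 bpm


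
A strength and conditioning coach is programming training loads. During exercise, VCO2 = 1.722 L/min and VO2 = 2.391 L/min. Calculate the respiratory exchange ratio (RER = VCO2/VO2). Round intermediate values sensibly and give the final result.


RER = VCO2 / VO2
= 1.722 / 2.391
= 0.7202

0.7202


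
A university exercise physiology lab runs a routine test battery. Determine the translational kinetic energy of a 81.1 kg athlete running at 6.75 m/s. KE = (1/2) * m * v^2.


KE = 0.5 * m * v^2
= 0.5 * 81.1 * 6.75^2
= 0.5 * 81.1 * 45.5625
= 1847.56 J

1847.56 J


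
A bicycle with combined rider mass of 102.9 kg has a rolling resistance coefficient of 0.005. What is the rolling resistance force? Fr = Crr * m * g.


Fr = 0.005 * 102.9 * 9.81
= 0.5145 * 9.81
= 5.047 N

5.047 N


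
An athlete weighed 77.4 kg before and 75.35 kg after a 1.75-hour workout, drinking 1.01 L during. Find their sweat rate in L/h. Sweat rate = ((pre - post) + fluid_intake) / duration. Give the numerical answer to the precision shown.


Body mass change = 2.05 kg
Total sweat loss = 2.05 + 1.01 = 3.06 L
Rate = 3.06 / 1.75 = 1.749 L/h

1.749 L/h


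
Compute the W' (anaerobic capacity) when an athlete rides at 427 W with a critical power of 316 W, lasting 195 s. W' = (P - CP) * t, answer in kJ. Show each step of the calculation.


Above-CP power = 111 W
Duration = 195 s
W' = 111 * 195 = 21645 J
Convert: 21645 / 1000 = 21.645 kJ

21.645 kJ


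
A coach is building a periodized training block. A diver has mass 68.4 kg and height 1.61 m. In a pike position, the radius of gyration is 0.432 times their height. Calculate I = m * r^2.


r = 0.432 * 1.61 = 0.69552 m
I = m * r^2 = 68.4 * 0.483748 = 33.088 kg*m^2

33.088 kg*m^2


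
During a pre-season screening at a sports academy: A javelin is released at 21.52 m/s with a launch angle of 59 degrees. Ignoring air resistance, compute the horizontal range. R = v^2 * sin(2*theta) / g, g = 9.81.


Launch speed squared = 463.1104
sin(2 * 59 deg) = 0.882948
Range = 463.1104 * 0.882948 / 9.81
= 41.682 m

41.682 m


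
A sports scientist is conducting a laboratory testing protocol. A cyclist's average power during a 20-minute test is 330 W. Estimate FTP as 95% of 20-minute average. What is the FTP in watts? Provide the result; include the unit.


FTP = 20-min power * 0.95
= 330 * 0.95
= 313.5 W

313.5 W


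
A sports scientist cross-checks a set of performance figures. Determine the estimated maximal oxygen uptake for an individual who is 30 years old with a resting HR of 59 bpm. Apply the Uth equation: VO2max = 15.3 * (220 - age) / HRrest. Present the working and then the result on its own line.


HRmax = 220 - 30 = 190
VO2max = 15.3 * (190 / 59)
= 15.3 * 3.2203
= 49.27 mL/kg/min

49.27 mL/kg/min


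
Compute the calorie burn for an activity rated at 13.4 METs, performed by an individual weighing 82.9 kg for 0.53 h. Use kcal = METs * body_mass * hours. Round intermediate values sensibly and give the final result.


Product of METs and mass = 13.4 * 82.9 = 1110.86
Total kcal = 1110.86 * 0.53 = 588.76 kcal

588.76 kcal


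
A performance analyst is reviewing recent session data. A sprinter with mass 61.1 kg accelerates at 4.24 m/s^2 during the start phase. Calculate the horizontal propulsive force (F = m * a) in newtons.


F = m * a
= 61.1 * 4.24
= 259.06 N

259.06 N


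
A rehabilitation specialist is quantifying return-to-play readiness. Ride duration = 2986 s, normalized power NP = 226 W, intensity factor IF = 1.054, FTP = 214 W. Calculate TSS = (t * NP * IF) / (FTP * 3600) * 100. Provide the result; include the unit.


Numerator = 2986 * 226 * 1.054 = 711277.144
Denominator = 214 * 3600 = 770400
TSS = 711277.144 / 770400 * 100
= 92.33

92.33 TSS


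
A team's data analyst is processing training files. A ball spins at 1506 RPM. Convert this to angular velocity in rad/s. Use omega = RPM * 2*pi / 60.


omega = 1506 * 2 * pi / 60
= 1506 * 6.28318531 / 60
= 9462.477 / 60
= 157.708 rad/s

157.708 rad/s


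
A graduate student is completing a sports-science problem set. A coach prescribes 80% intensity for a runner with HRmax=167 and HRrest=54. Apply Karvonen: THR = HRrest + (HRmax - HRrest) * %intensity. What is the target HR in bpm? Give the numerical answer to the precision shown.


Heart rate reserve = 167 - 54 = 113
Intensity fraction = 80 / 100 = 0.8
THR = 54 + 113 * 0.8 = 144.4 bpm

144.4 bpm


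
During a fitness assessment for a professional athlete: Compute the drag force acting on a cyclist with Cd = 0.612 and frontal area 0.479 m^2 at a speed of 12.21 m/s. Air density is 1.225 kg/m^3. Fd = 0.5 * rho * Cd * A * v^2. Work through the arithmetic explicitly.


Step 1: v^2 = 149.0841
Step 2: Fd = 0.5 * 1.225 * 0.612 * 0.479 * 149.0841
= 26.769 N

26.769 N


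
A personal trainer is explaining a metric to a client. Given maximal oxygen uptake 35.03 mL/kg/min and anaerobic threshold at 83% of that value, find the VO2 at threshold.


Percentage as decimal = 0.83
VO2 at AT = 35.03 * 0.83 = 29.07 mL/kg/min

29.07 mL/kg/min


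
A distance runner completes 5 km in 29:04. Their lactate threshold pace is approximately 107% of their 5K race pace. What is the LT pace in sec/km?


Convert to seconds: 29 min 4 s = 1744 s
Pace per km = 1744 / 5 = 348.8 s/km
LT pace = 348.8 * 1.07 = 373.22 s/km

373.22 s/km


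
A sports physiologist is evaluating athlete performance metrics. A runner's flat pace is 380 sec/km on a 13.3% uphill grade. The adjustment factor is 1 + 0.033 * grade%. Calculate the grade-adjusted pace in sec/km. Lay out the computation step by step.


Factor = 1 + 0.033 * 13.3 = 1.4389
Adjusted pace = 380 * 1.4389
= 546.78 sec/km

546.78 s/km


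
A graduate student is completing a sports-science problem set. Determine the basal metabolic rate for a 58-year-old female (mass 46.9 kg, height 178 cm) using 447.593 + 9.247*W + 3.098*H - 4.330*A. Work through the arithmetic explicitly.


BMR = 447.593 + 9.247*46.9 + 3.098*178 - 4.330*58
= 1181.58 kcal/day

1181.58 kcal/day


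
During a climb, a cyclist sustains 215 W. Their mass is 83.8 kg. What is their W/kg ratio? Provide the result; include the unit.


Power-to-weight = 215 W / 83.8 kg
= 2.566 W/kg

2.566 W/kg


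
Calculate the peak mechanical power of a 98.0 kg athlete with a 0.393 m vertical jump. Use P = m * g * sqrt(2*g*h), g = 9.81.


First, sqrt(2gh) = sqrt(2 * 9.81 * 0.393)
= sqrt(7.71066) = 2.776808 m/s
Power = 98.0 * 9.81 * 2.776808 = 2669.57 W

2669.57 W


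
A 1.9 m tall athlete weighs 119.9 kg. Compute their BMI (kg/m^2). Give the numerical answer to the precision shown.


height^2 = 3.61 m^2
BMI = 119.9 / 3.61 = 33.21 kg/m^2

33.21 kg/m^2


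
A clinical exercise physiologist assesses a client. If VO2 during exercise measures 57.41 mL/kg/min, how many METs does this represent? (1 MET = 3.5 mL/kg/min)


METs = VO2 / 3.5 = 57.41 / 3.5 = 16.4

16.4 METs


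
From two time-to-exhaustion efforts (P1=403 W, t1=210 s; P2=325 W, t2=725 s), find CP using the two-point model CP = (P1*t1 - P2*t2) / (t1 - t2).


Work in trial 1 = 84630 J
Work in trial 2 = 235625 J
Delta work = -150995 J
Delta time = -515 s
CP = -150995 / -515 = 293.19 W

293.19 W


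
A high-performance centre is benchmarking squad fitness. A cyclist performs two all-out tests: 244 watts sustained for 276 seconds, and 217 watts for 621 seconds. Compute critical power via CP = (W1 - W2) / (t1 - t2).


W1 = P1 * t1 = 244 * 276 = 67344 J
W2 = P2 * t2 = 217 * 621 = 134757 J
CP = (67344 - 134757) / (276 - 621)
= 195.4 W

195.4 W


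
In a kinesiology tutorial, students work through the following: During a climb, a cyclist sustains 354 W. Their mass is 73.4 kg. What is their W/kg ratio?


Power-to-weight = 354 W / 73.4 kg
= 4.823 W/kg

4.823 W/kg


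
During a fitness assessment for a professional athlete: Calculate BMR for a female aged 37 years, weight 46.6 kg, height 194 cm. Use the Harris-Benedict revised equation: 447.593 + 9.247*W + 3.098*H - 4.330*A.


Substituting values:
W term = 9.247 * 46.6 = 430.9102
H term = 3.098 * 194 = 601.012
A term = 4.330 * 37 = 160.21
BMR = 1319.31 kcal/day

1319.31 kcal/day


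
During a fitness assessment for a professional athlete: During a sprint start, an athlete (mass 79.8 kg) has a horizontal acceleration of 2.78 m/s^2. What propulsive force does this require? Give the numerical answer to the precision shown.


Propulsive force = mass * acceleration
= 79.8 kg * 2.78 m/s^2
= 221.84 N

221.84 N


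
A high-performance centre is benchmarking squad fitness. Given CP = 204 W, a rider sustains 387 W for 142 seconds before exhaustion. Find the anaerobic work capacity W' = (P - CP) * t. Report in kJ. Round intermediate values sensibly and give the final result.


Excess power = 387 - 204 = 183 W
Work above CP = 183 * 142 = 25986 J
W' = 25.986 kJ

25.986 kJ


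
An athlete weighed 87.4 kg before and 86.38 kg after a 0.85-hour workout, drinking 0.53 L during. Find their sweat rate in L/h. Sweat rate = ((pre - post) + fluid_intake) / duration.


Body mass change = 1.02 kg
Total sweat loss = 1.02 + 0.53 = 1.55 L
Rate = 1.55 / 0.85 = 1.824 L/h

1.824 L/h


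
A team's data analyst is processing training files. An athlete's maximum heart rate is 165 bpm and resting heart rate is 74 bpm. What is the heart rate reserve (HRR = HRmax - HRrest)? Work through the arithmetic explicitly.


HRR = HRmax - HRrest
= 165 - 74
= 91 bpm

91 bpm


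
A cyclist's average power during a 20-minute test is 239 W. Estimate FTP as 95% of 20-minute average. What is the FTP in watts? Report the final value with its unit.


FTP = 20-min power * 0.95
= 239 * 0.95
= 227.05 W

227.05 W


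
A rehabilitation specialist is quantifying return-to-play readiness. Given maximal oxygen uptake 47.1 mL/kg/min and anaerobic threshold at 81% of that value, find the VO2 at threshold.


Percentage as decimal = 0.81
VO2 at AT = 47.1 * 0.81 = 38.15 mL/kg/min

38.15 mL/kg/min


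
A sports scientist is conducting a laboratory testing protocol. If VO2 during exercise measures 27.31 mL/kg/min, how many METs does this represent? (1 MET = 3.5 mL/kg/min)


METs = VO2 / 3.5 = 27.31 / 3.5 = 7.8

7.8 METs


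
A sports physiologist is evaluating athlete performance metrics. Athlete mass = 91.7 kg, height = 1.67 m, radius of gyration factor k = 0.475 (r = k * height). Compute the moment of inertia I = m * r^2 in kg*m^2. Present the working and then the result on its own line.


r = k * height = 0.475 * 1.67 = 0.79325 m
r^2 = 0.79325^2 = 0.629246
I = 91.7 * 0.629246 = 57.702 kg*m^2

57.702 kg*m^2


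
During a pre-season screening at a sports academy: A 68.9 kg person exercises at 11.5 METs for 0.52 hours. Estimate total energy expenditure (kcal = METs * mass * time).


Energy = METs * mass(kg) * time(h)
= 11.5 * 68.9 * 0.52
= 412.02 kcal

412.02 kcal


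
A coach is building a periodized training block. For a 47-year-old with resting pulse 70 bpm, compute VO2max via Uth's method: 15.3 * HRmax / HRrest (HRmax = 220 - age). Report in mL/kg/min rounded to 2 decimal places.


Step 1: HRmax = 220 - 47 = 173 bpm
Step 2: Ratio = 173 / 70 = 2.4714
Step 3: VO2max = 15.3 * 2.4714 = 37.81 mL/kg/min

37.81 mL/kg/min


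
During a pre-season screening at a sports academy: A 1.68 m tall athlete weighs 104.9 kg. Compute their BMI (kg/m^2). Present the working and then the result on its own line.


height^2 = 2.8224 m^2
BMI = 104.9 / 2.8224 = 37.17 kg/m^2

37.17 kg/m^2


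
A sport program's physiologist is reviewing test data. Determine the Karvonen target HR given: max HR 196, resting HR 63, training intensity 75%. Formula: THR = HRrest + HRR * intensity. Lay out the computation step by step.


HRR = HRmax - HRrest = 196 - 63 = 133
THR = 63 + 133 * 0.75
= 162.75 bpm

162.75 bpm


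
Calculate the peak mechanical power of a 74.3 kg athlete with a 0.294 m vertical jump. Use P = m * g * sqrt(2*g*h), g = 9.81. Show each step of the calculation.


First, sqrt(2gh) = sqrt(2 * 9.81 * 0.294)
= sqrt(5.76828) = 2.401724 m/s
Power = 74.3 * 9.81 * 2.401724 = 1750.58 W

1750.58 W


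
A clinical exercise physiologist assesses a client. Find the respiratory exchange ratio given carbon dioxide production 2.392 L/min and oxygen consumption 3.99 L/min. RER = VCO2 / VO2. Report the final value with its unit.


VCO2 = 2.392 L/min
VO2 = 3.99 L/min
RER = 2.392 / 3.99 = 0.5995

0.5995


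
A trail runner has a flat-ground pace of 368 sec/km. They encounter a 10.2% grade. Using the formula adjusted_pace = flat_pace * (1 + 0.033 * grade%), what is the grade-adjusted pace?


Grade factor = 1 + 0.033 * 10.2 = 1.3366
Adjusted = 368 * 1.3366 = 491.87 sec/km

491.87 s/km


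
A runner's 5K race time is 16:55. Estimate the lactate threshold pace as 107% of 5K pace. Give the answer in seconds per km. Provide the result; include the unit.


Total race time = 16*60 + 55 = 1015 seconds
5K pace = 1015 / 5 = 203.0 sec/km
LT pace = 203.0 * 1.07 = 217.21 sec/km

217.21 s/km


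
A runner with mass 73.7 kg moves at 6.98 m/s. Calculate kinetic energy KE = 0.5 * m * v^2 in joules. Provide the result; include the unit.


v^2 = 6.98^2 = 48.7204
KE = 0.5 * 73.7 * 48.7204
= 1795.35 J

1795.35 J


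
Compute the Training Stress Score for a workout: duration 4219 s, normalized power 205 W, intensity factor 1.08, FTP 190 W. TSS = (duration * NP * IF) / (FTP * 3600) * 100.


Product = 4219 * 205 * 1.08 = 934086.6
Base = 190 * 3600 = 684000
TSS = 934086.6 / 684000 * 100 = 136.56

136.56 TSS


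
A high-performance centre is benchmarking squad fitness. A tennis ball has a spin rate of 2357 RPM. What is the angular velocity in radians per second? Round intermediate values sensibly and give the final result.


Convert RPM to rad/s: multiply by 2*pi and divide by 60
omega = 2357 * 2 * pi / 60
= 246.824 rad/s

246.824 rad/s


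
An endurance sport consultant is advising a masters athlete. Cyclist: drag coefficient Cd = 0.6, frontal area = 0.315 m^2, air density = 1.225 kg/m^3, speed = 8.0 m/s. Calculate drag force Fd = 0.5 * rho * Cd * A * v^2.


v^2 = 8.0^2 = 64.0
Fd = 0.5 * 1.225 * 0.6 * 0.315 * 64.0
= 7.409 N

7.409 N


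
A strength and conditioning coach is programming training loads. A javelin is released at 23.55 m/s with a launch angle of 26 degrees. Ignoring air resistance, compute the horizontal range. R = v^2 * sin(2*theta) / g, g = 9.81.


Launch speed squared = 554.6025
sin(2 * 26 deg) = 0.788011
Range = 554.6025 * 0.788011 / 9.81
= 44.55 m

44.55 m


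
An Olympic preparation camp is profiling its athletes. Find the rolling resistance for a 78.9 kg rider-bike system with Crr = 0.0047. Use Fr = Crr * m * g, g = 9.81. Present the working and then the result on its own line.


m * g = 78.9 * 9.81 = 774.009 N
Fr = 0.0047 * 774.009 = 3.638 N

3.638 N


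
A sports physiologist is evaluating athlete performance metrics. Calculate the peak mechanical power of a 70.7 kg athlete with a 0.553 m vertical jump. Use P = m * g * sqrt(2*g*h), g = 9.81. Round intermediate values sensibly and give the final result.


First, sqrt(2gh) = sqrt(2 * 9.81 * 0.553)
= sqrt(10.84986) = 3.293913 m/s
Power = 70.7 * 9.81 * 3.293913 = 2284.55 W

2284.55 W


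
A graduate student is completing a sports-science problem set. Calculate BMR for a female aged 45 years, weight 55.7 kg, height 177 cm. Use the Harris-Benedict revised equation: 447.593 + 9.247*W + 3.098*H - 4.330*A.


Substituting values:
W term = 9.247 * 55.7 = 515.0579
H term = 3.098 * 177 = 548.346
A term = 4.330 * 45 = 194.85
BMR = 1316.15 kcal/day

1316.15 kcal/day


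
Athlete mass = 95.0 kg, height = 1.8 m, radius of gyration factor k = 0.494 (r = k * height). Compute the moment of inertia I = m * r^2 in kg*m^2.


r = k * height = 0.494 * 1.8 = 0.8892 m
r^2 = 0.8892^2 = 0.790677
I = 95.0 * 0.790677 = 75.114 kg*m^2

75.114 kg*m^2


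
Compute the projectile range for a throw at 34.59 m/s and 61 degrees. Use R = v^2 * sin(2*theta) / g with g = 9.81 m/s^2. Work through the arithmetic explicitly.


Two times the angle = 122 degrees
sin(122) = 0.848048
R = 1196.4681 * 0.848048 / 9.81 = 103.431 m

103.431 m


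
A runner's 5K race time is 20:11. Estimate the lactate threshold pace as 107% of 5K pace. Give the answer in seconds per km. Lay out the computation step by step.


Total race time = 20*60 + 11 = 1211 seconds
5K pace = 1211 / 5 = 242.2 sec/km
LT pace = 242.2 * 1.07 = 259.15 sec/km

259.15 s/km


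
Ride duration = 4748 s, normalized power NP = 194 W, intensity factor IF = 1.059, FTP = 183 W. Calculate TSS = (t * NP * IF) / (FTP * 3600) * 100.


Numerator = 4748 * 194 * 1.059 = 975457.608
Denominator = 183 * 3600 = 658800
TSS = 975457.608 / 658800 * 100
= 148.07

148.07 TSS


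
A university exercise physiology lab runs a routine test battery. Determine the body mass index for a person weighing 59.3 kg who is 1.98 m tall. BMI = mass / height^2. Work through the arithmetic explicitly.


BMI = mass / height^2
= 59.3 / 1.98^2
= 59.3 / 3.9204
= 15.13 kg/m^2

15.13 kg/m^2


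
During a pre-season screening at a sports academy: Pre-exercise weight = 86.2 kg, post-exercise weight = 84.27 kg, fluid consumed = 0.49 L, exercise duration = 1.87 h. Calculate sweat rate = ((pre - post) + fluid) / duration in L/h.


Weight loss = 86.2 - 84.27 = 1.93 kg (approx L)
Total sweat = 1.93 + 0.49 = 2.42 L
Sweat rate = 2.42 / 1.87 = 1.294 L/h

1.294 L/h
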